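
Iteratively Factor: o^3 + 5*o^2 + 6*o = (o)*(o^2 + 5*o + 6) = o*(o + 2)*(o + 3)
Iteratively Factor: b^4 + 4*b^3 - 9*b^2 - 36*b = (b)*(b^3 + 4*b^2 - 9*b - 36) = b*(b + 3)*(b^2 + b - 12) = b*(b + 3)*(b + 4)*(b - 3)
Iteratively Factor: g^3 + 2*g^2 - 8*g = (g)*(g^2 + 2*g - 8) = g*(g + 4)*(g - 2)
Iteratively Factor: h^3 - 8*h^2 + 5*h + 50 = (h + 2)*(h^2 - 10*h + 25) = (h - 5)*(h + 2)*(h - 5)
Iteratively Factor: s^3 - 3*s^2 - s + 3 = (s + 1)*(s^2 - 4*s + 3) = (s - 1)*(s + 1)*(s - 3)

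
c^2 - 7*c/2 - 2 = (c - 4)*(c + 1/2)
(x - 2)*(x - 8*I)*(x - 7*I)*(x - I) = x^4 - 2*x^3 - 16*I*x^3 - 71*x^2 + 32*I*x^2 + 142*x + 56*I*x - 112*I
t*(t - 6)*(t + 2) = t^3 - 4*t^2 - 12*t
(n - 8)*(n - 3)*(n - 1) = n^3 - 12*n^2 + 35*n - 24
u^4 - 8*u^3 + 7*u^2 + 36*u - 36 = (u - 6)*(u - 3)*(u - 1)*(u + 2)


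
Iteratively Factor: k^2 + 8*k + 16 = (k + 4)*(k + 4)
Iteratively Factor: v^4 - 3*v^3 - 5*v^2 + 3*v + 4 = (v - 4)*(v^3 + v^2 - v - 1) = (v - 4)*(v - 1)*(v^2 + 2*v + 1) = (v - 4)*(v - 1)*(v + 1)*(v + 1)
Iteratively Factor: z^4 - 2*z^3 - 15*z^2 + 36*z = (z)*(z^3 - 2*z^2 - 15*z + 36) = z*(z - 3)*(z^2 + z - 12) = z*(z - 3)*(z + 4)*(z - 3)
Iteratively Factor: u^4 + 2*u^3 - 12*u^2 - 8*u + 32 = (u - 2)*(u^3 + 4*u^2 - 4*u - 16) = (u - 2)*(u + 2)*(u^2 + 2*u - 8) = (u - 2)*(u + 2)*(u + 4)*(u - 2)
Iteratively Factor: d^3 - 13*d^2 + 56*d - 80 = (d - 5)*(d^2 - 8*d + 16) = (d - 5)*(d - 4)*(d - 4)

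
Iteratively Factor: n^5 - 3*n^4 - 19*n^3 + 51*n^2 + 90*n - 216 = (n - 4)*(n^4 + n^3 - 15*n^2 - 9*n + 54) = (n - 4)*(n - 2)*(n^3 + 3*n^2 - 9*n - 27) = (n - 4)*(n - 3)*(n - 2)*(n^2 + 6*n + 9) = (n - 4)*(n - 3)*(n - 2)*(n + 3)*(n + 3)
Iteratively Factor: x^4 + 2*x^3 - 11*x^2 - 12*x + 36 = (x + 3)*(x^3 - x^2 - 8*x + 12) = (x - 2)*(x + 3)*(x^2 + x - 6) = (x - 2)^2*(x + 3)*(x + 3)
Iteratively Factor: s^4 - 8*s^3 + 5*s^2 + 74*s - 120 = (s - 4)*(s^3 - 4*s^2 - 11*s + 30) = (s - 4)*(s - 2)*(s^2 - 2*s - 15) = (s - 5)*(s - 4)*(s - 2)*(s + 3)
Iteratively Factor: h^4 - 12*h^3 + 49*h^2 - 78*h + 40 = (h - 1)*(h^3 - 11*h^2 + 38*h - 40) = (h - 2)*(h - 1)*(h^2 - 9*h + 20) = (h - 4)*(h - 2)*(h - 1)*(h - 5)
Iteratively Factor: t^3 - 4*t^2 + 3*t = (t)*(t^2 - 4*t + 3) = t*(t - 3)*(t - 1)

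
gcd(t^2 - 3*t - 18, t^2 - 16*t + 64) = 1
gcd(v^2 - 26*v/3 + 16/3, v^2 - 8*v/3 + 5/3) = 1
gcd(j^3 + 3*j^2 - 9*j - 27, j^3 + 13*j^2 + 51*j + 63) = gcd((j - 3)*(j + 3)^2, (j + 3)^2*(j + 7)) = j^2 + 6*j + 9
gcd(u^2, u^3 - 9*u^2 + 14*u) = u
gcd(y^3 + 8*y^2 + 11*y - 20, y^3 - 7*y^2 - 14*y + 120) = y + 4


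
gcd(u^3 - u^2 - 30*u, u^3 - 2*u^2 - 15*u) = u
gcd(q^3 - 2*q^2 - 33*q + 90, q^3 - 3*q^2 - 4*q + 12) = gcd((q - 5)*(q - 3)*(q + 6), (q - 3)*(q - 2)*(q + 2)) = q - 3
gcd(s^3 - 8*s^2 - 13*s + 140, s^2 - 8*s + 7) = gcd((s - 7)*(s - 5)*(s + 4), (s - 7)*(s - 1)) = s - 7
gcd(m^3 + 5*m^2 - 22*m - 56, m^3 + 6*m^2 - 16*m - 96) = m - 4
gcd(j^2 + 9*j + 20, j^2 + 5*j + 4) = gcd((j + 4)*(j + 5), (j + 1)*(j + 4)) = j + 4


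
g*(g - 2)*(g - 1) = g^3 - 3*g^2 + 2*g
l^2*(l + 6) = l^3 + 6*l^2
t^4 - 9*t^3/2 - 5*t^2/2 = t^2*(t - 5)*(t + 1/2)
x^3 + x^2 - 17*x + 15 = (x - 3)*(x - 1)*(x + 5)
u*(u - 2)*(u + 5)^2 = u^4 + 8*u^3 + 5*u^2 - 50*u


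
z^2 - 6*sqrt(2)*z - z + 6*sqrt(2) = (z - 1)*(z - 6*sqrt(2))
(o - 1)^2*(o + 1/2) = o^3 - 3*o^2/2 + 1/2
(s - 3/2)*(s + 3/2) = s^2 - 9/4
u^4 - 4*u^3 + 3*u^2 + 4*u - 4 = (u - 2)^2*(u - 1)*(u + 1)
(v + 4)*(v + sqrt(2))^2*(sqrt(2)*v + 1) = sqrt(2)*v^4 + 5*v^3 + 4*sqrt(2)*v^3 + 4*sqrt(2)*v^2 + 20*v^2 + 2*v + 16*sqrt(2)*v + 8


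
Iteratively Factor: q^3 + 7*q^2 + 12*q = (q + 3)*(q^2 + 4*q) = (q + 3)*(q + 4)*(q)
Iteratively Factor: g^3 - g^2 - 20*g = (g)*(g^2 - g - 20) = g*(g + 4)*(g - 5)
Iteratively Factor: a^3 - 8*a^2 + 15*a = (a - 5)*(a^2 - 3*a) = (a - 5)*(a - 3)*(a)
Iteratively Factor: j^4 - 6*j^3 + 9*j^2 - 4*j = (j - 4)*(j^3 - 2*j^2 + j) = (j - 4)*(j - 1)*(j^2 - j) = j*(j - 4)*(j - 1)*(j - 1)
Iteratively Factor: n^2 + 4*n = (n + 4)*(n)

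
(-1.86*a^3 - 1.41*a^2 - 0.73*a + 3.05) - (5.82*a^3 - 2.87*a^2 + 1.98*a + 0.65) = -7.68*a^3 + 1.46*a^2 - 2.71*a + 2.4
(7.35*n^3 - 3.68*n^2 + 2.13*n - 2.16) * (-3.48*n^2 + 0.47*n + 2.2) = -25.578*n^5 + 16.2609*n^4 + 7.028*n^3 + 0.421899999999999*n^2 + 3.6708*n - 4.752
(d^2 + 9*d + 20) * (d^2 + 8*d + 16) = d^4 + 17*d^3 + 108*d^2 + 304*d + 320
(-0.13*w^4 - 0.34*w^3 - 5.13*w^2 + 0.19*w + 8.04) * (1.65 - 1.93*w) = 0.2509*w^5 + 0.4417*w^4 + 9.3399*w^3 - 8.8312*w^2 - 15.2037*w + 13.266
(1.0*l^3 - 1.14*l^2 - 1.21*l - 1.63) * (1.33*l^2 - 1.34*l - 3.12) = 1.33*l^5 - 2.8562*l^4 - 3.2017*l^3 + 3.0103*l^2 + 5.9594*l + 5.0856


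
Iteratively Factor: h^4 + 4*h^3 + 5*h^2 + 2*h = (h + 1)*(h^3 + 3*h^2 + 2*h) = (h + 1)*(h + 2)*(h^2 + h) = (h + 1)^2*(h + 2)*(h)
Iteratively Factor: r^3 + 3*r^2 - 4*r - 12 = (r + 3)*(r^2 - 4) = (r + 2)*(r + 3)*(r - 2)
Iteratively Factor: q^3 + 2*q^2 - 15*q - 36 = (q + 3)*(q^2 - q - 12) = (q + 3)^2*(q - 4)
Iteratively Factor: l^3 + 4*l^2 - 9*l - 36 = (l + 4)*(l^2 - 9) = (l + 3)*(l + 4)*(l - 3)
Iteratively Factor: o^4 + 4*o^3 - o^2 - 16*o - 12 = (o + 2)*(o^3 + 2*o^2 - 5*o - 6) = (o + 1)*(o + 2)*(o^2 + o - 6) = (o - 2)*(o + 1)*(o + 2)*(o + 3)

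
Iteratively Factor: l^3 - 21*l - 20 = (l + 4)*(l^2 - 4*l - 5) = (l + 1)*(l + 4)*(l - 5)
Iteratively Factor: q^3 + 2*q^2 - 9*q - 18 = (q + 3)*(q^2 - q - 6) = (q + 2)*(q + 3)*(q - 3)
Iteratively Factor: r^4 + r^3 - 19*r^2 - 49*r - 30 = (r + 3)*(r^3 - 2*r^2 - 13*r - 10) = (r + 2)*(r + 3)*(r^2 - 4*r - 5) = (r + 1)*(r + 2)*(r + 3)*(r - 5)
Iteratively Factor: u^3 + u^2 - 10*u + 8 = (u - 2)*(u^2 + 3*u - 4) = (u - 2)*(u + 4)*(u - 1)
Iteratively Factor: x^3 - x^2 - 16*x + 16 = (x - 1)*(x^2 - 16) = (x - 1)*(x + 4)*(x - 4)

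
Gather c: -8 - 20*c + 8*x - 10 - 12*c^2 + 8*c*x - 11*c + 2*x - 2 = -12*c^2 + c*(8*x - 31) + 10*x - 20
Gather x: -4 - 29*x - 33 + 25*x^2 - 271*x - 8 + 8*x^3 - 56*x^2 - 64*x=8*x^3 - 31*x^2 - 364*x - 45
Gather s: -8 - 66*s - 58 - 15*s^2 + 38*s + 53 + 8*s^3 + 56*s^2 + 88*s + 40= 8*s^3 + 41*s^2 + 60*s + 27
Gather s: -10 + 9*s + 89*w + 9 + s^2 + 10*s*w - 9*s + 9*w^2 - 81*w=s^2 + 10*s*w + 9*w^2 + 8*w - 1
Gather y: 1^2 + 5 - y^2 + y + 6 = -y^2 + y + 12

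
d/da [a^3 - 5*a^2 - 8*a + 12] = 3*a^2 - 10*a - 8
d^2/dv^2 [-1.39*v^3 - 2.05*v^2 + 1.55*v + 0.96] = -8.34*v - 4.1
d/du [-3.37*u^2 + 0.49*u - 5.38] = 0.49 - 6.74*u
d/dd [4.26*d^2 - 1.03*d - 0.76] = 8.52*d - 1.03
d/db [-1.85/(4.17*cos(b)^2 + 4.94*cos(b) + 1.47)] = -(15.429*cos(b) + 9.139)*sin(b)/(4.17*cos(b)^2 + 4.94*cos(b) + 1.47)^2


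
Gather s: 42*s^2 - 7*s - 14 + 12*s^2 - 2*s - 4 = 54*s^2 - 9*s - 18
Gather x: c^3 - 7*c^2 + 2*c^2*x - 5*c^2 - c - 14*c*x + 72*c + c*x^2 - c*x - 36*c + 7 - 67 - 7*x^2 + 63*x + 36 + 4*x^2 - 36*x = c^3 - 12*c^2 + 35*c + x^2*(c - 3) + x*(2*c^2 - 15*c + 27) - 24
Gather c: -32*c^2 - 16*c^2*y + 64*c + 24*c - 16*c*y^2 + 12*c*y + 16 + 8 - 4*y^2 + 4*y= c^2*(-16*y - 32) + c*(-16*y^2 + 12*y + 88) - 4*y^2 + 4*y + 24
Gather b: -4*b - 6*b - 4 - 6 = -10*b - 10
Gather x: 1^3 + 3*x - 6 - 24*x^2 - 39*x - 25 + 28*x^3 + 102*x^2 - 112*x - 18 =28*x^3 + 78*x^2 - 148*x - 48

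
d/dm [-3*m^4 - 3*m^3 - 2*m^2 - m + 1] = -12*m^3 - 9*m^2 - 4*m - 1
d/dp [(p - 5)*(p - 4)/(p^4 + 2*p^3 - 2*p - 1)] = (-2*p^3 + 29*p^2 - 100*p + 49)/(p^6 + 2*p^5 - p^4 - 4*p^3 - p^2 + 2*p + 1)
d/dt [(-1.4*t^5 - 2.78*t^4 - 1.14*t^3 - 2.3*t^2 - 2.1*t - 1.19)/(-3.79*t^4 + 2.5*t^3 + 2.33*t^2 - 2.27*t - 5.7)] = (5.306*t^8 - 7.0*t^7 - 21.0566*t^6 - 17.6768*t^5 + 38.0486*t^4 + 61.0192*t^3 + 38.533*t^2 + 31.7654*t + 9.2687)/(14.3641*t^8 - 18.95*t^7 - 11.4114*t^6 + 28.8566*t^5 + 37.2849*t^4 - 39.0782*t^3 - 21.4091*t^2 + 25.878*t + 32.49)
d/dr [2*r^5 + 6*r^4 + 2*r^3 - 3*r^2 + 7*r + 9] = 10*r^4 + 24*r^3 + 6*r^2 - 6*r + 7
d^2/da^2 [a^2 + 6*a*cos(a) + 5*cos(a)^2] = -6*a*cos(a) + 20*sin(a)^2 - 12*sin(a) - 8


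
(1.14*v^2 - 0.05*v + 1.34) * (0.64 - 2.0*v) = -2.28*v^3 + 0.8296*v^2 - 2.712*v + 0.8576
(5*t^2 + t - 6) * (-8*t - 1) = -40*t^3 - 13*t^2 + 47*t + 6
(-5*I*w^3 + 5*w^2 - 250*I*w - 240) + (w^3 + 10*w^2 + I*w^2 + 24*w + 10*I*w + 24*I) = w^3 - 5*I*w^3 + 15*w^2 + I*w^2 + 24*w - 240*I*w - 240 + 24*I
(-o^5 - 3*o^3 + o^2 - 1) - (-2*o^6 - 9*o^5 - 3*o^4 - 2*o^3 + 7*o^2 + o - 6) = 2*o^6 + 8*o^5 + 3*o^4 - o^3 - 6*o^2 - o + 5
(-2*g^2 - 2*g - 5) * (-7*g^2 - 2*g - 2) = 14*g^4 + 18*g^3 + 43*g^2 + 14*g + 10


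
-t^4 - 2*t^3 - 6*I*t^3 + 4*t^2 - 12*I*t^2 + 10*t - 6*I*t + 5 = (t + I)*(t + 5*I)*(I*t + I)^2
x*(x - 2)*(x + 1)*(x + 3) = x^4 + 2*x^3 - 5*x^2 - 6*x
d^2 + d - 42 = (d - 6)*(d + 7)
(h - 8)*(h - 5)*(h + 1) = h^3 - 12*h^2 + 27*h + 40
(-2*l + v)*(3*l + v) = -6*l^2 + l*v + v^2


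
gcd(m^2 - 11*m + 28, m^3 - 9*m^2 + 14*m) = m - 7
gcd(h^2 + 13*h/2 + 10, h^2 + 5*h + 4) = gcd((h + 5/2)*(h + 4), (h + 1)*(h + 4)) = h + 4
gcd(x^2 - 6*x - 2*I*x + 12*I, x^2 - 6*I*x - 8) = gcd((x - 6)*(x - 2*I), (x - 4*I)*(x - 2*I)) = x - 2*I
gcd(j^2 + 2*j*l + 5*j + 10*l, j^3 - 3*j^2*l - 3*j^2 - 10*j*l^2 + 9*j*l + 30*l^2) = j + 2*l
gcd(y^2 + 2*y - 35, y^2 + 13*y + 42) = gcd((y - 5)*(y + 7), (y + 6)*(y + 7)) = y + 7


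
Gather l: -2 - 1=-3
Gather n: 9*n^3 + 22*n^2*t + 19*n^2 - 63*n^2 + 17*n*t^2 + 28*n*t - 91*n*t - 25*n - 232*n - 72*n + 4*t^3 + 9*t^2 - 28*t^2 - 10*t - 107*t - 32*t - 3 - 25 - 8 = 9*n^3 + n^2*(22*t - 44) + n*(17*t^2 - 63*t - 329) + 4*t^3 - 19*t^2 - 149*t - 36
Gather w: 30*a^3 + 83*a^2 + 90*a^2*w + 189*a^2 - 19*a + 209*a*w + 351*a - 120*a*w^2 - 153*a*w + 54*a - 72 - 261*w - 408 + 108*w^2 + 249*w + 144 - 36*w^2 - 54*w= 30*a^3 + 272*a^2 + 386*a + w^2*(72 - 120*a) + w*(90*a^2 + 56*a - 66) - 336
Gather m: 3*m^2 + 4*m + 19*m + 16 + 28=3*m^2 + 23*m + 44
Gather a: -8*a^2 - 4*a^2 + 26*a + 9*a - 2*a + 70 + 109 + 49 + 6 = -12*a^2 + 33*a + 234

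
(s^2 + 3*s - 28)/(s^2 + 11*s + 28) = (s - 4)/(s + 4)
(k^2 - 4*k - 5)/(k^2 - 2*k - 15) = (k + 1)/(k + 3)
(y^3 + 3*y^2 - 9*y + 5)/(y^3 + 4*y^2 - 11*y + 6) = (y + 5)/(y + 6)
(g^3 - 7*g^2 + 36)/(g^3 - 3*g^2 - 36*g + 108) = (g + 2)/(g + 6)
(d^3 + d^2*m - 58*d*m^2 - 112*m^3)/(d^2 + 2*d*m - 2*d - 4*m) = (d^2 - d*m - 56*m^2)/(d - 2)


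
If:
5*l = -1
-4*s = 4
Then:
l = -1/5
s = -1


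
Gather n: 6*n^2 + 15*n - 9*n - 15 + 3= 6*n^2 + 6*n - 12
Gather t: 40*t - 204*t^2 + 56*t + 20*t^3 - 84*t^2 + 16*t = 20*t^3 - 288*t^2 + 112*t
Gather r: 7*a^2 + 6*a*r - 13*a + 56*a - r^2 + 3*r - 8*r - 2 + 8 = 7*a^2 + 43*a - r^2 + r*(6*a - 5) + 6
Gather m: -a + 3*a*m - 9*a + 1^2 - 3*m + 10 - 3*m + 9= -10*a + m*(3*a - 6) + 20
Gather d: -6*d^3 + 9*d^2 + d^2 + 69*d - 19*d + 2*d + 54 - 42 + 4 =-6*d^3 + 10*d^2 + 52*d + 16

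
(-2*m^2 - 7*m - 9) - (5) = -2*m^2 - 7*m - 14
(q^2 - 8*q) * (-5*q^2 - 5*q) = -5*q^4 + 35*q^3 + 40*q^2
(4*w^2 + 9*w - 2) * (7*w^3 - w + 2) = 28*w^5 + 63*w^4 - 18*w^3 - w^2 + 20*w - 4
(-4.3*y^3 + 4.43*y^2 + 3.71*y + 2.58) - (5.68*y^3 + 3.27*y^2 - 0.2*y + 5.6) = -9.98*y^3 + 1.16*y^2 + 3.91*y - 3.02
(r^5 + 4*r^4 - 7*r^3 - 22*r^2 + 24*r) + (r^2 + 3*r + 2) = r^5 + 4*r^4 - 7*r^3 - 21*r^2 + 27*r + 2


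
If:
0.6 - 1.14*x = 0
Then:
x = 0.53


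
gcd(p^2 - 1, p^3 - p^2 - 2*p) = p + 1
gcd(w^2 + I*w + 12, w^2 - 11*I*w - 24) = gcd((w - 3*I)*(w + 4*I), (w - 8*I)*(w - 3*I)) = w - 3*I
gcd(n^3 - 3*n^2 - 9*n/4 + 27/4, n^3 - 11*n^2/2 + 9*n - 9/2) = n^2 - 9*n/2 + 9/2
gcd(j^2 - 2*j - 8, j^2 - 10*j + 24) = j - 4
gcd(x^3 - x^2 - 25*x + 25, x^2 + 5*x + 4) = 1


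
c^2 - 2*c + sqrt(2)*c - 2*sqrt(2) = (c - 2)*(c + sqrt(2))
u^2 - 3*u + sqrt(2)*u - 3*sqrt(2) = (u - 3)*(u + sqrt(2))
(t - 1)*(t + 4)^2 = t^3 + 7*t^2 + 8*t - 16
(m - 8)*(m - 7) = m^2 - 15*m + 56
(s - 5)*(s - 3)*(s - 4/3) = s^3 - 28*s^2/3 + 77*s/3 - 20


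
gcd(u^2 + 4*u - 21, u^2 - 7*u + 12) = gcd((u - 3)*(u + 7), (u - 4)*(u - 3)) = u - 3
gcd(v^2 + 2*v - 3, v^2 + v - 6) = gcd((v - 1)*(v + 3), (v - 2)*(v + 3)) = v + 3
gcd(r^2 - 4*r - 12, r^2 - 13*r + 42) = r - 6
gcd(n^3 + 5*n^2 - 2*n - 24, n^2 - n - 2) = n - 2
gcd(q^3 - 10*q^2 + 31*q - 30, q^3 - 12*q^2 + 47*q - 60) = q^2 - 8*q + 15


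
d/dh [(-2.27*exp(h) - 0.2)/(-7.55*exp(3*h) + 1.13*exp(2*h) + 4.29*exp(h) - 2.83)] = (-34.277*exp(3*h) - 1.9649*exp(2*h) + 0.452*exp(h) + 7.2821)*exp(h)/(57.0025*exp(6*h) - 17.063*exp(5*h) - 63.5021*exp(4*h) + 52.4284*exp(3*h) + 12.0083*exp(2*h) - 24.2814*exp(h) + 8.0089)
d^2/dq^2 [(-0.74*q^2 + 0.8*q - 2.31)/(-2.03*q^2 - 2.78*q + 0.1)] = (-14.945672*q^3 + 58.016994*q^2 + 77.243124*q + 36.213068)/(8.365427*q^6 + 34.368306*q^5 + 45.829686*q^4 + 18.098912*q^3 - 2.25762*q^2 + 0.0834*q - 0.001)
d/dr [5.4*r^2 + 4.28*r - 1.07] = 10.8*r + 4.28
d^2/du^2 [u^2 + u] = 2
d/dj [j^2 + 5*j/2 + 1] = 2*j + 5/2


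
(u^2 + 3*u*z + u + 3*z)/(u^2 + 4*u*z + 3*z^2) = (u + 1)/(u + z)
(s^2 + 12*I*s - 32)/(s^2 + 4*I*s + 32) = (s + 4*I)/(s - 4*I)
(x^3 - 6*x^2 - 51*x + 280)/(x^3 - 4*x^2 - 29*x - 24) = (x^2 + 2*x - 35)/(x^2 + 4*x + 3)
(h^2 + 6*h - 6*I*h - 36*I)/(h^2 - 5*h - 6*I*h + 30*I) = (h + 6)/(h - 5)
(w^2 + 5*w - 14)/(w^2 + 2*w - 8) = (w + 7)/(w + 4)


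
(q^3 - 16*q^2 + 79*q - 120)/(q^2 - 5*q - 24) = (q^2 - 8*q + 15)/(q + 3)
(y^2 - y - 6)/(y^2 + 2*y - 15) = (y + 2)/(y + 5)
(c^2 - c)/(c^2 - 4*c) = (c - 1)/(c - 4)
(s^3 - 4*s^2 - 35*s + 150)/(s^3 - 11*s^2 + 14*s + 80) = (s^2 + s - 30)/(s^2 - 6*s - 16)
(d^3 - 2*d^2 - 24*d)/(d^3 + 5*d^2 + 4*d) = (d - 6)/(d + 1)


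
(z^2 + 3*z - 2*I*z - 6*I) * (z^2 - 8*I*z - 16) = z^4 + 3*z^3 - 10*I*z^3 - 32*z^2 - 30*I*z^2 - 96*z + 32*I*z + 96*I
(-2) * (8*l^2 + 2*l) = -16*l^2 - 4*l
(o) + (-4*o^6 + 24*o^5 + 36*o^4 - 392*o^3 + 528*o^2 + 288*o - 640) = -4*o^6 + 24*o^5 + 36*o^4 - 392*o^3 + 528*o^2 + 289*o - 640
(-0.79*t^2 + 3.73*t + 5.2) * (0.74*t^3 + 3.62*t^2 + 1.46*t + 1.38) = -0.5846*t^5 - 0.0996000000000006*t^4 + 16.1972*t^3 + 23.1796*t^2 + 12.7394*t + 7.176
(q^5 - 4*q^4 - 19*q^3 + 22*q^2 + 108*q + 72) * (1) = q^5 - 4*q^4 - 19*q^3 + 22*q^2 + 108*q + 72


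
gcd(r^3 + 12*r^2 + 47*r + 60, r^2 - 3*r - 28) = r + 4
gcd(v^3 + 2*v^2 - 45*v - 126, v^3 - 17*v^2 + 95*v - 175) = v - 7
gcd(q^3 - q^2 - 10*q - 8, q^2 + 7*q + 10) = q + 2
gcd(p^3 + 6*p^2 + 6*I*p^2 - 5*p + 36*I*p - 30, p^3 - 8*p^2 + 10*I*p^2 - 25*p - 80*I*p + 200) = p + 5*I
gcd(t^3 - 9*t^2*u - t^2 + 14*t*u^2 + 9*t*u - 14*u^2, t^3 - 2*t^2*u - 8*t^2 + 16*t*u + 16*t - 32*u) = t - 2*u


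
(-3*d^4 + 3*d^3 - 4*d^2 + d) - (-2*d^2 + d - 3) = -3*d^4 + 3*d^3 - 2*d^2 + 3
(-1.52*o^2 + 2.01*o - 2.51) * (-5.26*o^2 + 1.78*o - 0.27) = 7.9952*o^4 - 13.2782*o^3 + 17.1908*o^2 - 5.0105*o + 0.6777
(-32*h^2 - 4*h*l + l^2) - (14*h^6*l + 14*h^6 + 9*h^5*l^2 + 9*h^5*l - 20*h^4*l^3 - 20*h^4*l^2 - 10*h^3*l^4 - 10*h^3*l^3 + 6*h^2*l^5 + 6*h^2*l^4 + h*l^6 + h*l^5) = -14*h^6*l - 14*h^6 - 9*h^5*l^2 - 9*h^5*l + 20*h^4*l^3 + 20*h^4*l^2 + 10*h^3*l^4 + 10*h^3*l^3 - 6*h^2*l^5 - 6*h^2*l^4 - 32*h^2 - h*l^6 - h*l^5 - 4*h*l + l^2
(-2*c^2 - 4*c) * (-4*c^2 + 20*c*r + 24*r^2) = 8*c^4 - 40*c^3*r + 16*c^3 - 48*c^2*r^2 - 80*c^2*r - 96*c*r^2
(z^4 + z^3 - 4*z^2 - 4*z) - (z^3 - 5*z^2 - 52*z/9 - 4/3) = z^4 + z^2 + 16*z/9 + 4/3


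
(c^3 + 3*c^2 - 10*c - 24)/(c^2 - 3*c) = c + 6 + 8/c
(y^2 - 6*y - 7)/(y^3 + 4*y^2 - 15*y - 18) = (y - 7)/(y^2 + 3*y - 18)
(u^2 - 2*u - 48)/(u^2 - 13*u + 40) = (u + 6)/(u - 5)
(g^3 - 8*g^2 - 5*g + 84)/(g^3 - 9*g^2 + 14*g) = (g^2 - g - 12)/(g*(g - 2))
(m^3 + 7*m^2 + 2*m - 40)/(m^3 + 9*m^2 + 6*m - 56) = (m + 5)/(m + 7)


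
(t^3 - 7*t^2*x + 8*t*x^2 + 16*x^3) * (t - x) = t^4 - 8*t^3*x + 15*t^2*x^2 + 8*t*x^3 - 16*x^4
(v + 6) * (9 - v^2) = -v^3 - 6*v^2 + 9*v + 54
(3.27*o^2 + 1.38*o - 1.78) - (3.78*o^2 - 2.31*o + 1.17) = -0.51*o^2 + 3.69*o - 2.95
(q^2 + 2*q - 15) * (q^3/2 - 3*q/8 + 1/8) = q^5/2 + q^4 - 63*q^3/8 - 5*q^2/8 + 47*q/8 - 15/8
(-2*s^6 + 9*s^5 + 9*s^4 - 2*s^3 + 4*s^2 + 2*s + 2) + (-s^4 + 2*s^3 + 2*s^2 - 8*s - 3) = -2*s^6 + 9*s^5 + 8*s^4 + 6*s^2 - 6*s - 1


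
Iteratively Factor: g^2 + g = (g + 1)*(g)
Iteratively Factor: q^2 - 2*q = (q - 2)*(q)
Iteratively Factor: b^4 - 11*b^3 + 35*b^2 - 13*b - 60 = (b - 3)*(b^3 - 8*b^2 + 11*b + 20) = (b - 3)*(b + 1)*(b^2 - 9*b + 20) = (b - 4)*(b - 3)*(b + 1)*(b - 5)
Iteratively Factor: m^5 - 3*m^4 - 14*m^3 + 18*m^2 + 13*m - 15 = (m - 1)*(m^4 - 2*m^3 - 16*m^2 + 2*m + 15) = (m - 5)*(m - 1)*(m^3 + 3*m^2 - m - 3) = (m - 5)*(m - 1)^2*(m^2 + 4*m + 3) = (m - 5)*(m - 1)^2*(m + 3)*(m + 1)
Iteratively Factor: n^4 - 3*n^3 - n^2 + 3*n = (n)*(n^3 - 3*n^2 - n + 3) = n*(n - 1)*(n^2 - 2*n - 3) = n*(n - 1)*(n + 1)*(n - 3)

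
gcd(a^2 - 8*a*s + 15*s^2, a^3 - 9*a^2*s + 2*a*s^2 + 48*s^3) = -a + 3*s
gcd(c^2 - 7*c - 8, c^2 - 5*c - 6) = c + 1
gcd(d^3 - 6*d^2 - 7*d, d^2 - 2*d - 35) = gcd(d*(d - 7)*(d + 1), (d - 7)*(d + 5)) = d - 7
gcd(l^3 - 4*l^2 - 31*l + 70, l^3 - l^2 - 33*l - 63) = l - 7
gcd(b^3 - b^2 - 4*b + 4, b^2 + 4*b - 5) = b - 1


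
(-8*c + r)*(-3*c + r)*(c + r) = 24*c^3 + 13*c^2*r - 10*c*r^2 + r^3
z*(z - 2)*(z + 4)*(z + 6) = z^4 + 8*z^3 + 4*z^2 - 48*z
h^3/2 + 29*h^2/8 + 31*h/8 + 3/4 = (h/2 + 1/2)*(h + 1/4)*(h + 6)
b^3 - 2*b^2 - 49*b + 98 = (b - 7)*(b - 2)*(b + 7)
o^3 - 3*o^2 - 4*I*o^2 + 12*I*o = o*(o - 3)*(o - 4*I)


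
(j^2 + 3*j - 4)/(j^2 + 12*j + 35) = (j^2 + 3*j - 4)/(j^2 + 12*j + 35)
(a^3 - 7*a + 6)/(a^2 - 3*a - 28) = (-a^3 + 7*a - 6)/(-a^2 + 3*a + 28)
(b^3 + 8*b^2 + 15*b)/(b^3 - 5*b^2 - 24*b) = (b + 5)/(b - 8)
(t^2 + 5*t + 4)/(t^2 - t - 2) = (t + 4)/(t - 2)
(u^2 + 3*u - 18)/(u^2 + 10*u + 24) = (u - 3)/(u + 4)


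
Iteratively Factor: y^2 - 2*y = (y)*(y - 2)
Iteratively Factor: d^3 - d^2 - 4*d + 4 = (d - 2)*(d^2 + d - 2) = (d - 2)*(d + 2)*(d - 1)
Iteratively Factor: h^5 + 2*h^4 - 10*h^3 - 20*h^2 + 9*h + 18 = (h - 1)*(h^4 + 3*h^3 - 7*h^2 - 27*h - 18) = (h - 1)*(h + 3)*(h^3 - 7*h - 6) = (h - 1)*(h + 2)*(h + 3)*(h^2 - 2*h - 3) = (h - 3)*(h - 1)*(h + 2)*(h + 3)*(h + 1)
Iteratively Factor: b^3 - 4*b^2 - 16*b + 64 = (b - 4)*(b^2 - 16) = (b - 4)*(b + 4)*(b - 4)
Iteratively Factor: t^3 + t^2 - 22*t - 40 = (t + 4)*(t^2 - 3*t - 10) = (t + 2)*(t + 4)*(t - 5)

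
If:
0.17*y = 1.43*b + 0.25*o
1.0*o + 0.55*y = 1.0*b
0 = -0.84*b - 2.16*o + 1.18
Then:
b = -0.34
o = 0.68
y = -1.85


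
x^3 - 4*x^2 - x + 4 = (x - 4)*(x - 1)*(x + 1)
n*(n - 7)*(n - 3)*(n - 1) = n^4 - 11*n^3 + 31*n^2 - 21*n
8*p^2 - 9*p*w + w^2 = (-8*p + w)*(-p + w)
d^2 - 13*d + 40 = (d - 8)*(d - 5)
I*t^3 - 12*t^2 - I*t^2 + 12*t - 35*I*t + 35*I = (t + 5*I)*(t + 7*I)*(I*t - I)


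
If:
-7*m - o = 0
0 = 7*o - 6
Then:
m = -6/49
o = 6/7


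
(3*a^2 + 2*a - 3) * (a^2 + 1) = 3*a^4 + 2*a^3 + 2*a - 3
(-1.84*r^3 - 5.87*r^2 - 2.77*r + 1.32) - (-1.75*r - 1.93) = -1.84*r^3 - 5.87*r^2 - 1.02*r + 3.25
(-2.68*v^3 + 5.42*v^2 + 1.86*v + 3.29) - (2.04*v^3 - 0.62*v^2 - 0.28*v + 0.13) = -4.72*v^3 + 6.04*v^2 + 2.14*v + 3.16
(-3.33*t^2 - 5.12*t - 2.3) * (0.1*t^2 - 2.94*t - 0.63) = -0.333*t^4 + 9.2782*t^3 + 16.9207*t^2 + 9.9876*t + 1.449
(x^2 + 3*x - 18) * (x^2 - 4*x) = x^4 - x^3 - 30*x^2 + 72*x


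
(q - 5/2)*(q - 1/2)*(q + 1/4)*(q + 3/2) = q^4 - 5*q^3/4 - 29*q^2/8 + 17*q/16 + 15/32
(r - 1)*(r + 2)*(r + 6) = r^3 + 7*r^2 + 4*r - 12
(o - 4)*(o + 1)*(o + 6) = o^3 + 3*o^2 - 22*o - 24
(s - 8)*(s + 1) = s^2 - 7*s - 8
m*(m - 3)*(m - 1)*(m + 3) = m^4 - m^3 - 9*m^2 + 9*m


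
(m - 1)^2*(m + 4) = m^3 + 2*m^2 - 7*m + 4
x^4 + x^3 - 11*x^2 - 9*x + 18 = (x - 3)*(x - 1)*(x + 2)*(x + 3)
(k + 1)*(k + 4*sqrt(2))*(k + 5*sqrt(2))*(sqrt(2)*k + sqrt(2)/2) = sqrt(2)*k^4 + 3*sqrt(2)*k^3/2 + 18*k^3 + 27*k^2 + 81*sqrt(2)*k^2/2 + 9*k + 60*sqrt(2)*k + 20*sqrt(2)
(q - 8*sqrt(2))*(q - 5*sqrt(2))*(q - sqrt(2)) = q^3 - 14*sqrt(2)*q^2 + 106*q - 80*sqrt(2)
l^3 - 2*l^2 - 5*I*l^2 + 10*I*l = l*(l - 2)*(l - 5*I)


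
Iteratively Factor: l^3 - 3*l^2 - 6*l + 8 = (l - 4)*(l^2 + l - 2) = (l - 4)*(l - 1)*(l + 2)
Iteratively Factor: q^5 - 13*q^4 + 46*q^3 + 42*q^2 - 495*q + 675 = (q - 3)*(q^4 - 10*q^3 + 16*q^2 + 90*q - 225) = (q - 3)^2*(q^3 - 7*q^2 - 5*q + 75) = (q - 5)*(q - 3)^2*(q^2 - 2*q - 15) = (q - 5)*(q - 3)^2*(q + 3)*(q - 5)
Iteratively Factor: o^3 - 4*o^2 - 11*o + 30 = (o - 5)*(o^2 + o - 6) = (o - 5)*(o + 3)*(o - 2)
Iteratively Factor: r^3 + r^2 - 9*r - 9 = (r + 3)*(r^2 - 2*r - 3) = (r - 3)*(r + 3)*(r + 1)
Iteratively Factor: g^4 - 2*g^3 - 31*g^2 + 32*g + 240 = (g - 4)*(g^3 + 2*g^2 - 23*g - 60) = (g - 5)*(g - 4)*(g^2 + 7*g + 12) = (g - 5)*(g - 4)*(g + 4)*(g + 3)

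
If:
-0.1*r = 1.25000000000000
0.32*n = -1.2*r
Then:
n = 46.88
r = -12.50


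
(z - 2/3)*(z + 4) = z^2 + 10*z/3 - 8/3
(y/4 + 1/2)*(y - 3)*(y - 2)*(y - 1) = y^4/4 - y^3 - y^2/4 + 4*y - 3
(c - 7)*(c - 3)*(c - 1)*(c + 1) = c^4 - 10*c^3 + 20*c^2 + 10*c - 21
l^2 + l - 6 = (l - 2)*(l + 3)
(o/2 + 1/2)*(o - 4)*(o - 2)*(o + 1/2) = o^4/2 - 9*o^3/4 - o^2/4 + 9*o/2 + 2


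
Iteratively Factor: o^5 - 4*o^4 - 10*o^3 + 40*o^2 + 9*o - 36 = (o - 1)*(o^4 - 3*o^3 - 13*o^2 + 27*o + 36) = (o - 3)*(o - 1)*(o^3 - 13*o - 12) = (o - 3)*(o - 1)*(o + 1)*(o^2 - o - 12) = (o - 3)*(o - 1)*(o + 1)*(o + 3)*(o - 4)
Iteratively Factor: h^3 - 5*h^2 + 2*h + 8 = (h - 4)*(h^2 - h - 2) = (h - 4)*(h + 1)*(h - 2)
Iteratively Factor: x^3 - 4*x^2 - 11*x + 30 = (x - 5)*(x^2 + x - 6) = (x - 5)*(x + 3)*(x - 2)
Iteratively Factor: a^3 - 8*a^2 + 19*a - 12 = (a - 3)*(a^2 - 5*a + 4) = (a - 3)*(a - 1)*(a - 4)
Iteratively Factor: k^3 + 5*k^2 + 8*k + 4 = (k + 1)*(k^2 + 4*k + 4) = (k + 1)*(k + 2)*(k + 2)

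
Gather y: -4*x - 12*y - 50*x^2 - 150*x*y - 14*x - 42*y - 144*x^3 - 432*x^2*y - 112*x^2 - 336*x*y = -144*x^3 - 162*x^2 - 18*x + y*(-432*x^2 - 486*x - 54)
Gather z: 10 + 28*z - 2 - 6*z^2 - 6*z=-6*z^2 + 22*z + 8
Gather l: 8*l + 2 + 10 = 8*l + 12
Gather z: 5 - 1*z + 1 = 6 - z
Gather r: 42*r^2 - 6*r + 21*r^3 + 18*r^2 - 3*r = 21*r^3 + 60*r^2 - 9*r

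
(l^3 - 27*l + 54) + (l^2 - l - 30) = l^3 + l^2 - 28*l + 24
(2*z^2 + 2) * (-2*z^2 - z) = -4*z^4 - 2*z^3 - 4*z^2 - 2*z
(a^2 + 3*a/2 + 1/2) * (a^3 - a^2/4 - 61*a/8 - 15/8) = a^5 + 5*a^4/4 - 15*a^3/2 - 215*a^2/16 - 53*a/8 - 15/16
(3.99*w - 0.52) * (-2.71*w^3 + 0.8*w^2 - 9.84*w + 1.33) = -10.8129*w^4 + 4.6012*w^3 - 39.6776*w^2 + 10.4235*w - 0.6916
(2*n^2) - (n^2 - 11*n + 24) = n^2 + 11*n - 24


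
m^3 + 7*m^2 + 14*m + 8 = (m + 1)*(m + 2)*(m + 4)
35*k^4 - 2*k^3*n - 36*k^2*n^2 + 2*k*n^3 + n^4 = (-5*k + n)*(-k + n)*(k + n)*(7*k + n)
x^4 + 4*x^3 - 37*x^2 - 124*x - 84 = (x - 6)*(x + 1)*(x + 2)*(x + 7)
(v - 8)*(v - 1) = v^2 - 9*v + 8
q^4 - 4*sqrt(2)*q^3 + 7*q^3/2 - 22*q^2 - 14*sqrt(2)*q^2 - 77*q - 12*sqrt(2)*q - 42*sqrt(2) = (q + 7/2)*(q - 6*sqrt(2))*(q + sqrt(2))^2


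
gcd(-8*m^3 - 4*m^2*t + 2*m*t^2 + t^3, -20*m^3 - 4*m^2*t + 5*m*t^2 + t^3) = -4*m^2 + t^2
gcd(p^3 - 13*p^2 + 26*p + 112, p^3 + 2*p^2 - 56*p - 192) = p - 8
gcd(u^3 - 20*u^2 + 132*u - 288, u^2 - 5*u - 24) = u - 8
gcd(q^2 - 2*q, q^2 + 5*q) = q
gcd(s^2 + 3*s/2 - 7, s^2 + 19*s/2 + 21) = s + 7/2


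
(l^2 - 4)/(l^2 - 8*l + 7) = (l^2 - 4)/(l^2 - 8*l + 7)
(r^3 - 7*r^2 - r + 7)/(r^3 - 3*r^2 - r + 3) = (r - 7)/(r - 3)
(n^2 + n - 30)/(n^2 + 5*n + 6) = (n^2 + n - 30)/(n^2 + 5*n + 6)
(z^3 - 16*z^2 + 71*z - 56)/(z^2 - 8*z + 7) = z - 8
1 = 1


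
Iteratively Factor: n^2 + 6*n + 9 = (n + 3)*(n + 3)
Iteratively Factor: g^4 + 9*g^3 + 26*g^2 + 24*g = (g + 2)*(g^3 + 7*g^2 + 12*g) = (g + 2)*(g + 3)*(g^2 + 4*g) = (g + 2)*(g + 3)*(g + 4)*(g)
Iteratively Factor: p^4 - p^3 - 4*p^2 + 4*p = (p - 1)*(p^3 - 4*p) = (p - 2)*(p - 1)*(p^2 + 2*p) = (p - 2)*(p - 1)*(p + 2)*(p)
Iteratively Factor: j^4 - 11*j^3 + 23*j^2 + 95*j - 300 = (j - 5)*(j^3 - 6*j^2 - 7*j + 60) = (j - 5)^2*(j^2 - j - 12) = (j - 5)^2*(j + 3)*(j - 4)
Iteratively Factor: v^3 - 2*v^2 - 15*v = (v)*(v^2 - 2*v - 15) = v*(v - 5)*(v + 3)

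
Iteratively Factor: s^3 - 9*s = (s)*(s^2 - 9) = s*(s - 3)*(s + 3)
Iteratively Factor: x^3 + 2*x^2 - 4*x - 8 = (x + 2)*(x^2 - 4) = (x - 2)*(x + 2)*(x + 2)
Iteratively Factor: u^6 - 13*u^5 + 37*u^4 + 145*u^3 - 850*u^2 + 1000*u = (u - 5)*(u^5 - 8*u^4 - 3*u^3 + 130*u^2 - 200*u) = (u - 5)^2*(u^4 - 3*u^3 - 18*u^2 + 40*u) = (u - 5)^3*(u^3 + 2*u^2 - 8*u) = (u - 5)^3*(u - 2)*(u^2 + 4*u) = u*(u - 5)^3*(u - 2)*(u + 4)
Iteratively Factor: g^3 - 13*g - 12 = (g + 3)*(g^2 - 3*g - 4) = (g + 1)*(g + 3)*(g - 4)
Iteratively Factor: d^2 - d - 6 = (d + 2)*(d - 3)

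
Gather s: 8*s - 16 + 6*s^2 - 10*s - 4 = 6*s^2 - 2*s - 20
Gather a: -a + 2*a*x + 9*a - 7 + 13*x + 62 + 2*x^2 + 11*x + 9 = a*(2*x + 8) + 2*x^2 + 24*x + 64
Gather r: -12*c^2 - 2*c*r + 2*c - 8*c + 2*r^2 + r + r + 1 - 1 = -12*c^2 - 6*c + 2*r^2 + r*(2 - 2*c)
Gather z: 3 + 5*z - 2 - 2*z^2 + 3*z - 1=-2*z^2 + 8*z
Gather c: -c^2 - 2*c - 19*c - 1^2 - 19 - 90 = -c^2 - 21*c - 110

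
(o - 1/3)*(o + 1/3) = o^2 - 1/9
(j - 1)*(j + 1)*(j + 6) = j^3 + 6*j^2 - j - 6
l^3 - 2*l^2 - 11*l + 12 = (l - 4)*(l - 1)*(l + 3)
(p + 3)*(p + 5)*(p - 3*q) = p^3 - 3*p^2*q + 8*p^2 - 24*p*q + 15*p - 45*q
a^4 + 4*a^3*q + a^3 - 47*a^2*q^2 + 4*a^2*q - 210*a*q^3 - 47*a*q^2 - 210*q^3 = (a + 1)*(a - 7*q)*(a + 5*q)*(a + 6*q)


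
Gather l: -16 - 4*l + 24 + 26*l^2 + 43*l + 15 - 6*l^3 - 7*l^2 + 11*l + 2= -6*l^3 + 19*l^2 + 50*l + 25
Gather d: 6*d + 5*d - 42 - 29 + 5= 11*d - 66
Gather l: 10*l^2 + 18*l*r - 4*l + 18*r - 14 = 10*l^2 + l*(18*r - 4) + 18*r - 14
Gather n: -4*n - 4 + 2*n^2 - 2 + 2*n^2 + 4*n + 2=4*n^2 - 4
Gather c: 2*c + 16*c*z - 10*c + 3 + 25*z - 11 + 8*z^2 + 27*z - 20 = c*(16*z - 8) + 8*z^2 + 52*z - 28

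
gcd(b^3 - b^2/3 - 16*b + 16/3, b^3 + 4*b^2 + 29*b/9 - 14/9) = b - 1/3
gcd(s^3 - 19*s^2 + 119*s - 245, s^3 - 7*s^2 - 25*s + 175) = s^2 - 12*s + 35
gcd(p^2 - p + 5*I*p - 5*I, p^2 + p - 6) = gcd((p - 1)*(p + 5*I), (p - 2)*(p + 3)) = 1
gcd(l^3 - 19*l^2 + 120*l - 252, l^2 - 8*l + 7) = l - 7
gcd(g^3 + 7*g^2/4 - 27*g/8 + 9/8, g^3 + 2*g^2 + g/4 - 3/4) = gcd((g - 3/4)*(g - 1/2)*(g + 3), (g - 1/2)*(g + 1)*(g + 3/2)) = g - 1/2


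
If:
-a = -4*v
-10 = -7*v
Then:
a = 40/7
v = 10/7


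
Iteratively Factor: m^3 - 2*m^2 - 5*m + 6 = (m - 3)*(m^2 + m - 2) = (m - 3)*(m - 1)*(m + 2)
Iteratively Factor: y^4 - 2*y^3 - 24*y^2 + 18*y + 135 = (y - 3)*(y^3 + y^2 - 21*y - 45) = (y - 3)*(y + 3)*(y^2 - 2*y - 15) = (y - 3)*(y + 3)^2*(y - 5)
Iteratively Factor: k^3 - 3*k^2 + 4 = (k - 2)*(k^2 - k - 2) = (k - 2)*(k + 1)*(k - 2)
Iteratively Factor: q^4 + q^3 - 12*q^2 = (q + 4)*(q^3 - 3*q^2) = q*(q + 4)*(q^2 - 3*q) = q*(q - 3)*(q + 4)*(q)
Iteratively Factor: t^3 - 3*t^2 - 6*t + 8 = (t - 4)*(t^2 + t - 2) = (t - 4)*(t - 1)*(t + 2)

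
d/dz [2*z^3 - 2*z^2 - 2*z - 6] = 6*z^2 - 4*z - 2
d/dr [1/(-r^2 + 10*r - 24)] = 2*(r - 5)/(r^2 - 10*r + 24)^2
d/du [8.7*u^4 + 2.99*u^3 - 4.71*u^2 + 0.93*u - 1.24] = 34.8*u^3 + 8.97*u^2 - 9.42*u + 0.93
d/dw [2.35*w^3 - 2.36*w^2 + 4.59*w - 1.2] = 7.05*w^2 - 4.72*w + 4.59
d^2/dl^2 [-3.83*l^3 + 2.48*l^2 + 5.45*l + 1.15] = 4.96 - 22.98*l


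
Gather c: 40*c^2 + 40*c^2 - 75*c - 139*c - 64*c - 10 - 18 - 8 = 80*c^2 - 278*c - 36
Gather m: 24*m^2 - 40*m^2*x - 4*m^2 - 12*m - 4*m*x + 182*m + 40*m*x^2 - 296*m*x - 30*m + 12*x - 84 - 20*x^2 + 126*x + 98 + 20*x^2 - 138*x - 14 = m^2*(20 - 40*x) + m*(40*x^2 - 300*x + 140)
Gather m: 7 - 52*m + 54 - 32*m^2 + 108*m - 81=-32*m^2 + 56*m - 20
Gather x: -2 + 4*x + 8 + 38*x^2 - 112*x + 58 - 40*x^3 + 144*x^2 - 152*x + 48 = -40*x^3 + 182*x^2 - 260*x + 112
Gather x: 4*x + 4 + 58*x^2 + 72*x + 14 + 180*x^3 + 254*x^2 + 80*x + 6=180*x^3 + 312*x^2 + 156*x + 24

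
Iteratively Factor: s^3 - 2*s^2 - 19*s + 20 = (s - 1)*(s^2 - s - 20) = (s - 1)*(s + 4)*(s - 5)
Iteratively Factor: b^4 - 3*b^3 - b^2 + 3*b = (b)*(b^3 - 3*b^2 - b + 3) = b*(b - 3)*(b^2 - 1) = b*(b - 3)*(b + 1)*(b - 1)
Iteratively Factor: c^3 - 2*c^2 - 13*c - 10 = (c - 5)*(c^2 + 3*c + 2) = (c - 5)*(c + 1)*(c + 2)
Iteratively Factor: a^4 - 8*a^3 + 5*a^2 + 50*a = (a - 5)*(a^3 - 3*a^2 - 10*a) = (a - 5)*(a + 2)*(a^2 - 5*a) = (a - 5)^2*(a + 2)*(a)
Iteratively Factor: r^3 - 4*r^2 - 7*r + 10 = (r - 5)*(r^2 + r - 2) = (r - 5)*(r - 1)*(r + 2)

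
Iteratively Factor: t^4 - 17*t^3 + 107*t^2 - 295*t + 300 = (t - 5)*(t^3 - 12*t^2 + 47*t - 60) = (t - 5)*(t - 4)*(t^2 - 8*t + 15) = (t - 5)^2*(t - 4)*(t - 3)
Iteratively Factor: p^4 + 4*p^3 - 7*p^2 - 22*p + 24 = (p + 4)*(p^3 - 7*p + 6) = (p + 3)*(p + 4)*(p^2 - 3*p + 2) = (p - 2)*(p + 3)*(p + 4)*(p - 1)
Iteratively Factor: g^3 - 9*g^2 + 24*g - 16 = (g - 4)*(g^2 - 5*g + 4) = (g - 4)*(g - 1)*(g - 4)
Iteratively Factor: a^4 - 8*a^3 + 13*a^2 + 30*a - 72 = (a - 3)*(a^3 - 5*a^2 - 2*a + 24) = (a - 3)^2*(a^2 - 2*a - 8) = (a - 4)*(a - 3)^2*(a + 2)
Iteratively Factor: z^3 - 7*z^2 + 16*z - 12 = (z - 3)*(z^2 - 4*z + 4) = (z - 3)*(z - 2)*(z - 2)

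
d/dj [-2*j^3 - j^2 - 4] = 2*j*(-3*j - 1)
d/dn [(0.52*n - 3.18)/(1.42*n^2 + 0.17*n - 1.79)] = (-0.7384*n^2 + 9.0312*n - 0.3902)/(2.0164*n^4 + 0.4828*n^3 - 5.0547*n^2 - 0.6086*n + 3.2041)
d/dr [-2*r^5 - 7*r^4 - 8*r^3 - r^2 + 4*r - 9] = -10*r^4 - 28*r^3 - 24*r^2 - 2*r + 4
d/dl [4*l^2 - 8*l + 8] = 8*l - 8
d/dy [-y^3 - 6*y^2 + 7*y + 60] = -3*y^2 - 12*y + 7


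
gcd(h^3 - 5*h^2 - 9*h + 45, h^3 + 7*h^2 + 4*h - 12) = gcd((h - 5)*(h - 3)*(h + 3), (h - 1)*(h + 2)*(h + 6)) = 1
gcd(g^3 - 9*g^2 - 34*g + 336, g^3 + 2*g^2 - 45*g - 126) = g^2 - g - 42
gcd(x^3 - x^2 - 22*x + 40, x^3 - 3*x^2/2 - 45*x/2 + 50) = x^2 + x - 20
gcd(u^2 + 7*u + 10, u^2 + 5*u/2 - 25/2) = u + 5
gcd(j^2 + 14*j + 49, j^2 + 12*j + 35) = j + 7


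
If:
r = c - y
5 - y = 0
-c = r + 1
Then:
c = 2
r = -3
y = 5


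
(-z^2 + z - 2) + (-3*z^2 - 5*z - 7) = -4*z^2 - 4*z - 9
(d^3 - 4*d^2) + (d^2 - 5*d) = d^3 - 3*d^2 - 5*d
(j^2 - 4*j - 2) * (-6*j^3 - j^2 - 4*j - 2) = -6*j^5 + 23*j^4 + 12*j^3 + 16*j^2 + 16*j + 4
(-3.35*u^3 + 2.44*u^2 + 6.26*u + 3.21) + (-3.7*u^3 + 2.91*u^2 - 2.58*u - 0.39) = -7.05*u^3 + 5.35*u^2 + 3.68*u + 2.82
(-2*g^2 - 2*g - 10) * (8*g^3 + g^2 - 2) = -16*g^5 - 18*g^4 - 82*g^3 - 6*g^2 + 4*g + 20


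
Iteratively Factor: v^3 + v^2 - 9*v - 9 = (v + 1)*(v^2 - 9) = (v - 3)*(v + 1)*(v + 3)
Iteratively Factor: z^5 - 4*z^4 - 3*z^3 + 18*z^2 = (z + 2)*(z^4 - 6*z^3 + 9*z^2) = z*(z + 2)*(z^3 - 6*z^2 + 9*z) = z^2*(z + 2)*(z^2 - 6*z + 9) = z^2*(z - 3)*(z + 2)*(z - 3)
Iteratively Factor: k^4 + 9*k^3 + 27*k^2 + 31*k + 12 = (k + 4)*(k^3 + 5*k^2 + 7*k + 3) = (k + 1)*(k + 4)*(k^2 + 4*k + 3) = (k + 1)^2*(k + 4)*(k + 3)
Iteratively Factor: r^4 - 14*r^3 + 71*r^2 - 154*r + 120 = (r - 2)*(r^3 - 12*r^2 + 47*r - 60) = (r - 5)*(r - 2)*(r^2 - 7*r + 12) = (r - 5)*(r - 3)*(r - 2)*(r - 4)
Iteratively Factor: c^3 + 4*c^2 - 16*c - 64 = (c - 4)*(c^2 + 8*c + 16) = (c - 4)*(c + 4)*(c + 4)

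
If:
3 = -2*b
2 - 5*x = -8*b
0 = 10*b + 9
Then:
No Solution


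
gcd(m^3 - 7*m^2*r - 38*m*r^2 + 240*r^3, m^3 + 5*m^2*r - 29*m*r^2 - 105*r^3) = -m + 5*r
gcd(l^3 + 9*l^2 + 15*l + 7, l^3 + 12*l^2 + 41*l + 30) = l + 1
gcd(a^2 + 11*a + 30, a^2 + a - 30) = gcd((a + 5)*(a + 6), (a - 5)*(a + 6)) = a + 6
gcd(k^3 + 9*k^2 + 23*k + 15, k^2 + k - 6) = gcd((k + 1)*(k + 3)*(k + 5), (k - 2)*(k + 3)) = k + 3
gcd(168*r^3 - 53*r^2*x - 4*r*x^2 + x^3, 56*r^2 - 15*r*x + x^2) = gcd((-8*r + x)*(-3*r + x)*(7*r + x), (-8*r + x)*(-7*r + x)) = -8*r + x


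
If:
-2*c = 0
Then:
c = 0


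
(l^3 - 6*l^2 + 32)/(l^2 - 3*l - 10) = (l^2 - 8*l + 16)/(l - 5)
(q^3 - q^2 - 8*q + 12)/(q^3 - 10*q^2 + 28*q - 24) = (q + 3)/(q - 6)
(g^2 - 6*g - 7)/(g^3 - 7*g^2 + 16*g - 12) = (g^2 - 6*g - 7)/(g^3 - 7*g^2 + 16*g - 12)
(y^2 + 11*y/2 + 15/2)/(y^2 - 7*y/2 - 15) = (y + 3)/(y - 6)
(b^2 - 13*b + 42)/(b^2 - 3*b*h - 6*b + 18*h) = (b - 7)/(b - 3*h)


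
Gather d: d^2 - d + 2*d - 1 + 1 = d^2 + d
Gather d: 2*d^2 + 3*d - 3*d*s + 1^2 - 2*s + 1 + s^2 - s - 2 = 2*d^2 + d*(3 - 3*s) + s^2 - 3*s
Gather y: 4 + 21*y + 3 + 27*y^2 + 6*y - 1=27*y^2 + 27*y + 6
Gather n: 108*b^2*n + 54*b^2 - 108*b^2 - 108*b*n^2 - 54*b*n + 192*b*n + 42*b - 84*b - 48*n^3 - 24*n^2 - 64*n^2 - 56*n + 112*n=-54*b^2 - 42*b - 48*n^3 + n^2*(-108*b - 88) + n*(108*b^2 + 138*b + 56)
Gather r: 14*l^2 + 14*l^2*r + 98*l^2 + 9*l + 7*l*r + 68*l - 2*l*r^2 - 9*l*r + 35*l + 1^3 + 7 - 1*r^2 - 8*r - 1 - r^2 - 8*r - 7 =112*l^2 + 112*l + r^2*(-2*l - 2) + r*(14*l^2 - 2*l - 16)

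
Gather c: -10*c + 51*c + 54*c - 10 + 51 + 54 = 95*c + 95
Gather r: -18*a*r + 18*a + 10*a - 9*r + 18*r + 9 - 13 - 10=28*a + r*(9 - 18*a) - 14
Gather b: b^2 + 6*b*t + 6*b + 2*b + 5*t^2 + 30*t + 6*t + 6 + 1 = b^2 + b*(6*t + 8) + 5*t^2 + 36*t + 7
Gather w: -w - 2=-w - 2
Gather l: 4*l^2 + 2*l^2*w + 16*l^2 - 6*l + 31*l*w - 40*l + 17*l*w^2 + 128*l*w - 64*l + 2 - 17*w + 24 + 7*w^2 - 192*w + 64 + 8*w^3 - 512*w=l^2*(2*w + 20) + l*(17*w^2 + 159*w - 110) + 8*w^3 + 7*w^2 - 721*w + 90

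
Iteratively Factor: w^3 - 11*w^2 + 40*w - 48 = (w - 3)*(w^2 - 8*w + 16) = (w - 4)*(w - 3)*(w - 4)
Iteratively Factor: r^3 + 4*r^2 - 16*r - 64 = (r + 4)*(r^2 - 16) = (r + 4)^2*(r - 4)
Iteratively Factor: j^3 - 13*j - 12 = (j - 4)*(j^2 + 4*j + 3) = (j - 4)*(j + 3)*(j + 1)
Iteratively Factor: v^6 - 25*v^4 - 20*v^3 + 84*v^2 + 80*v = (v + 1)*(v^5 - v^4 - 24*v^3 + 4*v^2 + 80*v) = (v - 2)*(v + 1)*(v^4 + v^3 - 22*v^2 - 40*v) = (v - 2)*(v + 1)*(v + 2)*(v^3 - v^2 - 20*v) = (v - 2)*(v + 1)*(v + 2)*(v + 4)*(v^2 - 5*v) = v*(v - 2)*(v + 1)*(v + 2)*(v + 4)*(v - 5)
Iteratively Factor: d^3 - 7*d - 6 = (d - 3)*(d^2 + 3*d + 2) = (d - 3)*(d + 1)*(d + 2)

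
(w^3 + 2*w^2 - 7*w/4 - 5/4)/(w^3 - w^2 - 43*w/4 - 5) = (w - 1)/(w - 4)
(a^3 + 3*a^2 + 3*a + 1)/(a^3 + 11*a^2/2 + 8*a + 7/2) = 2*(a + 1)/(2*a + 7)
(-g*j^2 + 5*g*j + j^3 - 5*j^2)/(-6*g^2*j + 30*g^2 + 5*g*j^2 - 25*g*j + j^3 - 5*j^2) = j/(6*g + j)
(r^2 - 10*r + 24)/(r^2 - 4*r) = (r - 6)/r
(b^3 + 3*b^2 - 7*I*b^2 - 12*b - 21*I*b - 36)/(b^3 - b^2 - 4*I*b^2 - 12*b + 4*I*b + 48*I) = (b - 3*I)/(b - 4)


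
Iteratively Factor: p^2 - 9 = (p - 3)*(p + 3)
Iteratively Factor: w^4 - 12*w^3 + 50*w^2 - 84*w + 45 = (w - 1)*(w^3 - 11*w^2 + 39*w - 45) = (w - 5)*(w - 1)*(w^2 - 6*w + 9) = (w - 5)*(w - 3)*(w - 1)*(w - 3)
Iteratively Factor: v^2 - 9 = (v + 3)*(v - 3)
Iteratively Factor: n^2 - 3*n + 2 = (n - 1)*(n - 2)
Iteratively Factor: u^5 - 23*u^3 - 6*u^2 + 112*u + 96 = (u - 3)*(u^4 + 3*u^3 - 14*u^2 - 48*u - 32) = (u - 3)*(u + 2)*(u^3 + u^2 - 16*u - 16) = (u - 3)*(u + 1)*(u + 2)*(u^2 - 16) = (u - 3)*(u + 1)*(u + 2)*(u + 4)*(u - 4)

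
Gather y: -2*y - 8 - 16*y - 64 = -18*y - 72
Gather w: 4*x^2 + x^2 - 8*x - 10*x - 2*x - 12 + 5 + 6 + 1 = 5*x^2 - 20*x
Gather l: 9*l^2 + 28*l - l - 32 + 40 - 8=9*l^2 + 27*l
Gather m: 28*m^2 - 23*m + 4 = 28*m^2 - 23*m + 4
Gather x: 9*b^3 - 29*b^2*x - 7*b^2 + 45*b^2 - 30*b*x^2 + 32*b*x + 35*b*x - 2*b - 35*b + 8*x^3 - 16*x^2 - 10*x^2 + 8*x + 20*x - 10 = 9*b^3 + 38*b^2 - 37*b + 8*x^3 + x^2*(-30*b - 26) + x*(-29*b^2 + 67*b + 28) - 10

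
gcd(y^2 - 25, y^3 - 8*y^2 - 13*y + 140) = y - 5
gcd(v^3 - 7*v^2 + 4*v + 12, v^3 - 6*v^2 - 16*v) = 1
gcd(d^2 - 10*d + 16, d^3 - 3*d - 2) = d - 2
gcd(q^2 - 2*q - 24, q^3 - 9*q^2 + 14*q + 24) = q - 6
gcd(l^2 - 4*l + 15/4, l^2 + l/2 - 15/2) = l - 5/2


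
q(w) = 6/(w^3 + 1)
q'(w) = -18*w^2/(w^3 + 1)^2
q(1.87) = 0.80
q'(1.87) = -1.11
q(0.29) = 5.86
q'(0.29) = -1.44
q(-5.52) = -0.04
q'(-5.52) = -0.02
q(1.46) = 1.46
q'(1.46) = -2.27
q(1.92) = 0.74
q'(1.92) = -1.02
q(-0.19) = 6.04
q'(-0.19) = -0.66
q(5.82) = 0.03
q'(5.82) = -0.02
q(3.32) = 0.16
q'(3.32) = -0.14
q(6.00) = 0.03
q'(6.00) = -0.01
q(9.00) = 0.01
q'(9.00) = 0.00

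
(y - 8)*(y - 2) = y^2 - 10*y + 16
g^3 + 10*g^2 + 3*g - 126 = (g - 3)*(g + 6)*(g + 7)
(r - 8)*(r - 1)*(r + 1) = r^3 - 8*r^2 - r + 8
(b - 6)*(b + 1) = b^2 - 5*b - 6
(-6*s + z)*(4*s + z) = -24*s^2 - 2*s*z + z^2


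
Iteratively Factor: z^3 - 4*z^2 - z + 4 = (z + 1)*(z^2 - 5*z + 4) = (z - 1)*(z + 1)*(z - 4)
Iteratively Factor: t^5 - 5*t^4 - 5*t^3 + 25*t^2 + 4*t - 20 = (t + 2)*(t^4 - 7*t^3 + 9*t^2 + 7*t - 10) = (t - 5)*(t + 2)*(t^3 - 2*t^2 - t + 2) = (t - 5)*(t - 2)*(t + 2)*(t^2 - 1) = (t - 5)*(t - 2)*(t + 1)*(t + 2)*(t - 1)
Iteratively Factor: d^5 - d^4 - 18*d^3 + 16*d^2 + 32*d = (d + 4)*(d^4 - 5*d^3 + 2*d^2 + 8*d) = (d - 4)*(d + 4)*(d^3 - d^2 - 2*d) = (d - 4)*(d - 2)*(d + 4)*(d^2 + d) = (d - 4)*(d - 2)*(d + 1)*(d + 4)*(d)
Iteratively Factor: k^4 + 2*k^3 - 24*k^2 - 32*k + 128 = (k - 2)*(k^3 + 4*k^2 - 16*k - 64) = (k - 2)*(k + 4)*(k^2 - 16) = (k - 4)*(k - 2)*(k + 4)*(k + 4)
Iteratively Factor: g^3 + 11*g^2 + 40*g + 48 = (g + 4)*(g^2 + 7*g + 12) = (g + 3)*(g + 4)*(g + 4)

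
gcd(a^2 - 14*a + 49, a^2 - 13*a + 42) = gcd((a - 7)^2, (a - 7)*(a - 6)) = a - 7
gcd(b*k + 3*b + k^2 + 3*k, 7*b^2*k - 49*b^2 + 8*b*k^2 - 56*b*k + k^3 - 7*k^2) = b + k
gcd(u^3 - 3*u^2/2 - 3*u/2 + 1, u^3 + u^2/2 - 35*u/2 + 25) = u - 2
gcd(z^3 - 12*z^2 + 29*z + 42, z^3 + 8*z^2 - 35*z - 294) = z - 6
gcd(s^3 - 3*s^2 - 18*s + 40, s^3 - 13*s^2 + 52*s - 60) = s^2 - 7*s + 10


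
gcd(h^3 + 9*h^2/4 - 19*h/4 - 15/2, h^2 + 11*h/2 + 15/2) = h + 3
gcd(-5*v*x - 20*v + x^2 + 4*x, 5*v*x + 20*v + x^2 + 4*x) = x + 4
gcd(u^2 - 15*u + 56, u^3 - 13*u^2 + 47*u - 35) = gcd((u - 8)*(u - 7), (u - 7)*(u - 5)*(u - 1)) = u - 7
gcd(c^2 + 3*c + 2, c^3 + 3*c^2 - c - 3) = c + 1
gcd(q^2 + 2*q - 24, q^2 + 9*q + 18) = q + 6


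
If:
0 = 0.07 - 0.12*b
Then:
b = 0.58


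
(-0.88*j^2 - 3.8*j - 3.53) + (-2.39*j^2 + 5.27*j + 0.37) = -3.27*j^2 + 1.47*j - 3.16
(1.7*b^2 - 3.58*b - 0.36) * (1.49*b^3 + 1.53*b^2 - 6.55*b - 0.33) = 2.533*b^5 - 2.7332*b^4 - 17.1488*b^3 + 22.3372*b^2 + 3.5394*b + 0.1188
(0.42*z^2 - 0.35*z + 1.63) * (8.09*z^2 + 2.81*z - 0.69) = 3.3978*z^4 - 1.6513*z^3 + 11.9134*z^2 + 4.8218*z - 1.1247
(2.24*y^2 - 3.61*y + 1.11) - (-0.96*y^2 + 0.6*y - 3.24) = 3.2*y^2 - 4.21*y + 4.35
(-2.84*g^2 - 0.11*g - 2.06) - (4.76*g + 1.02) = -2.84*g^2 - 4.87*g - 3.08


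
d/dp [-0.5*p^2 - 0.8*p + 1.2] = -1.0*p - 0.8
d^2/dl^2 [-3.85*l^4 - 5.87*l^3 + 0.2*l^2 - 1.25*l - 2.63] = -46.2*l^2 - 35.22*l + 0.4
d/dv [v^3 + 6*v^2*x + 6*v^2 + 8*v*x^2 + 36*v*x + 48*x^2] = 3*v^2 + 12*v*x + 12*v + 8*x^2 + 36*x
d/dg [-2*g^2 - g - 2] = -4*g - 1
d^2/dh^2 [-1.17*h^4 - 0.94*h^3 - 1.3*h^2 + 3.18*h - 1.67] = -14.04*h^2 - 5.64*h - 2.6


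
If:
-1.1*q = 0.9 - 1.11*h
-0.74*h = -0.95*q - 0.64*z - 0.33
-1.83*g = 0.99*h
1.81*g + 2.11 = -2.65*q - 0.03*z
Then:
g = -0.01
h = 0.02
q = -0.80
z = 0.69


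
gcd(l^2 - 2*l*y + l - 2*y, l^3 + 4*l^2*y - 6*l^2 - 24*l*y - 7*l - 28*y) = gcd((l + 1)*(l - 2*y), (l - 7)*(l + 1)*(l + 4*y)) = l + 1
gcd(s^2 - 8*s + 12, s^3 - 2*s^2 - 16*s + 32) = s - 2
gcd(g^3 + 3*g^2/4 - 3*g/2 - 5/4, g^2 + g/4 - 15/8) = g - 5/4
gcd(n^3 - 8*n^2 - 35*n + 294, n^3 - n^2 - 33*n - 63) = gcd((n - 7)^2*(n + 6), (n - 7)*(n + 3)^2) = n - 7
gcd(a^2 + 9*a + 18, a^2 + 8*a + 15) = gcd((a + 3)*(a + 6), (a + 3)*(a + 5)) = a + 3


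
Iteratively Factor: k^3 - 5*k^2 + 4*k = (k)*(k^2 - 5*k + 4) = k*(k - 4)*(k - 1)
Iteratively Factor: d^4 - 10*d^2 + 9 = (d + 3)*(d^3 - 3*d^2 - d + 3) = (d - 3)*(d + 3)*(d^2 - 1) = (d - 3)*(d + 1)*(d + 3)*(d - 1)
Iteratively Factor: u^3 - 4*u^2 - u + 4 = (u + 1)*(u^2 - 5*u + 4) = (u - 4)*(u + 1)*(u - 1)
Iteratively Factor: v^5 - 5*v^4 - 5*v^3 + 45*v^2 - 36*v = (v)*(v^4 - 5*v^3 - 5*v^2 + 45*v - 36) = v*(v - 1)*(v^3 - 4*v^2 - 9*v + 36) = v*(v - 4)*(v - 1)*(v^2 - 9) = v*(v - 4)*(v - 3)*(v - 1)*(v + 3)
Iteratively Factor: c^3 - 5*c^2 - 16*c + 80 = (c - 4)*(c^2 - c - 20) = (c - 5)*(c - 4)*(c + 4)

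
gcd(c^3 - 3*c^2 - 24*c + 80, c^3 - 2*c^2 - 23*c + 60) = c^2 + c - 20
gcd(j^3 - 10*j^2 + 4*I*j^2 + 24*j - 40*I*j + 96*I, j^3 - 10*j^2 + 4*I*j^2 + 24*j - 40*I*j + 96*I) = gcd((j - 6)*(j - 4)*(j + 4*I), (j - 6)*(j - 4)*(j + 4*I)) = j^3 + j^2*(-10 + 4*I) + j*(24 - 40*I) + 96*I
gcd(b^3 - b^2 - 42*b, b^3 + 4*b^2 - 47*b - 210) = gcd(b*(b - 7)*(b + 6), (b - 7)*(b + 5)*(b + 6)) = b^2 - b - 42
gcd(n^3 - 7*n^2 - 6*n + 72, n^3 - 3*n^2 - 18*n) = n^2 - 3*n - 18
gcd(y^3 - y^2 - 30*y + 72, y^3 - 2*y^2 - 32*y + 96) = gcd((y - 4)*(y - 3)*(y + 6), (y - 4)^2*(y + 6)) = y^2 + 2*y - 24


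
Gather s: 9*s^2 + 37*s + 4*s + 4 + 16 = 9*s^2 + 41*s + 20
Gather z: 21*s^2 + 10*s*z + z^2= 21*s^2 + 10*s*z + z^2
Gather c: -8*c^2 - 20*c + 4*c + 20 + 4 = -8*c^2 - 16*c + 24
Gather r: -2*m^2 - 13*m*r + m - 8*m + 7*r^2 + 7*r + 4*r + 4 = -2*m^2 - 7*m + 7*r^2 + r*(11 - 13*m) + 4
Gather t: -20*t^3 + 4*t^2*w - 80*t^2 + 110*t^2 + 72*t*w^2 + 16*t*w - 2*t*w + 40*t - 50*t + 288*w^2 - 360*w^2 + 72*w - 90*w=-20*t^3 + t^2*(4*w + 30) + t*(72*w^2 + 14*w - 10) - 72*w^2 - 18*w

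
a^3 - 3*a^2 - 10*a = a*(a - 5)*(a + 2)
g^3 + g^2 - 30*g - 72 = (g - 6)*(g + 3)*(g + 4)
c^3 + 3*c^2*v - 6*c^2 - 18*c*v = c*(c - 6)*(c + 3*v)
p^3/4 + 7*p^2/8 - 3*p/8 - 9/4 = (p/4 + 1/2)*(p - 3/2)*(p + 3)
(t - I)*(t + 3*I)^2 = t^3 + 5*I*t^2 - 3*t + 9*I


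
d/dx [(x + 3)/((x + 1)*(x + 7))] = (-x^2 - 6*x - 17)/(x^4 + 16*x^3 + 78*x^2 + 112*x + 49)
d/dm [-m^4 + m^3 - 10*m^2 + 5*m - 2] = -4*m^3 + 3*m^2 - 20*m + 5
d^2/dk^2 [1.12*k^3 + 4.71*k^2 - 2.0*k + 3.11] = 6.72*k + 9.42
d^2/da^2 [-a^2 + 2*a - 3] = -2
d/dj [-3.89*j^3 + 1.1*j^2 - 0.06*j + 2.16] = -11.67*j^2 + 2.2*j - 0.06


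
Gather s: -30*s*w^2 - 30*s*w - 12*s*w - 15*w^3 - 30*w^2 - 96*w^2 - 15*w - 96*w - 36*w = s*(-30*w^2 - 42*w) - 15*w^3 - 126*w^2 - 147*w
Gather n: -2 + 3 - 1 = 0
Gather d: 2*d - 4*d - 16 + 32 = 16 - 2*d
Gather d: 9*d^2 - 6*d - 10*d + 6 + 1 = 9*d^2 - 16*d + 7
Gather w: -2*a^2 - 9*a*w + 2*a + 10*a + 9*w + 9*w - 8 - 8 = -2*a^2 + 12*a + w*(18 - 9*a) - 16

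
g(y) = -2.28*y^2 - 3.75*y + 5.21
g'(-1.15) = 1.49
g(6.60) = -118.86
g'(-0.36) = -2.11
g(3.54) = -36.64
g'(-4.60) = 17.23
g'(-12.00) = 50.97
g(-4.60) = -25.78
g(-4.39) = -22.27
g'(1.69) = -11.46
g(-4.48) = -23.75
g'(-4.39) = 16.27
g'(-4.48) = 16.68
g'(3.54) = -19.89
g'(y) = -4.56*y - 3.75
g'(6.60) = -33.85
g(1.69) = -7.64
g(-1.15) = 6.51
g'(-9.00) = 37.29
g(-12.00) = -278.11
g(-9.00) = -145.72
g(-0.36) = 6.26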